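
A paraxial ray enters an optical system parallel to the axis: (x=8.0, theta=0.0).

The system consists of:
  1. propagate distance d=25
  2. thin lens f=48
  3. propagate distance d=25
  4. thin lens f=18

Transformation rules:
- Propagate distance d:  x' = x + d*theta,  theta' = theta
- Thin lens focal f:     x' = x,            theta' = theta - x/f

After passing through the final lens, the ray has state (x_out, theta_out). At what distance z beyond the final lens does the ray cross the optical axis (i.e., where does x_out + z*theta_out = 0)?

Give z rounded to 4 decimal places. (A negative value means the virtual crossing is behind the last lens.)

Answer: 10.0976

Derivation:
Initial: x=8.0000 theta=0.0000
After 1 (propagate distance d=25): x=8.0000 theta=0.0000
After 2 (thin lens f=48): x=8.0000 theta=-1/6 (≈-0.1667)
After 3 (propagate distance d=25): x=23/6 (≈3.8333) theta=-1/6 (≈-0.1667)
After 4 (thin lens f=18): x=23/6 (≈3.8333) theta=-41/108 (≈-0.3796)
z_focus = -x_out/theta_out = -(23/6)/(-41/108) = 414/41 ≈ 10.0976
Rounded to 4 decimal places: z = 10.0976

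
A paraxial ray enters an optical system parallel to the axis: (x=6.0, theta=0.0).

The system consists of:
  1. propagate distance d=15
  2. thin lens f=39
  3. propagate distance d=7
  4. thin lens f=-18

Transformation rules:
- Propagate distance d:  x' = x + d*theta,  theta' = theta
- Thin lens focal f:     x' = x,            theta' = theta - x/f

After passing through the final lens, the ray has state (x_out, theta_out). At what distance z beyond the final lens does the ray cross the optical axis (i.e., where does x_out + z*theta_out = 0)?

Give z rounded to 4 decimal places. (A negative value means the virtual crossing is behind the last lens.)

Initial: x=6.0000 theta=0.0000
After 1 (propagate distance d=15): x=6.0000 theta=0.0000
After 2 (thin lens f=39): x=6.0000 theta=-2/13 (≈-0.1538)
After 3 (propagate distance d=7): x=64/13 (≈4.9231) theta=-2/13 (≈-0.1538)
After 4 (thin lens f=-18): x=64/13 (≈4.9231) theta=14/117 (≈0.1197)
z_focus = -x_out/theta_out = -(64/13)/(14/117) = -288/7 ≈ -41.1429
Rounded to 4 decimal places: z = -41.1429

Answer: -41.1429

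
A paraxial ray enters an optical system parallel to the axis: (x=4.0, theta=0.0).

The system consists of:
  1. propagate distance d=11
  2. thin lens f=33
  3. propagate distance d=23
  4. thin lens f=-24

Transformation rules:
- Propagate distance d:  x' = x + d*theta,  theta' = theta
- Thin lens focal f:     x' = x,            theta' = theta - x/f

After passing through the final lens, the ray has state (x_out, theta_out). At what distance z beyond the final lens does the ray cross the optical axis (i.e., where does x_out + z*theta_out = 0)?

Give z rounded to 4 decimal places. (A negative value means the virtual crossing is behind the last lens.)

Initial: x=4.0000 theta=0.0000
After 1 (propagate distance d=11): x=4.0000 theta=0.0000
After 2 (thin lens f=33): x=4.0000 theta=-4/33 (≈-0.1212)
After 3 (propagate distance d=23): x=40/33 (≈1.2121) theta=-4/33 (≈-0.1212)
After 4 (thin lens f=-24): x=40/33 (≈1.2121) theta=-7/99 (≈-0.0707)
z_focus = -x_out/theta_out = -(40/33)/(-7/99) = 120/7 ≈ 17.1429
Rounded to 4 decimal places: z = 17.1429

Answer: 17.1429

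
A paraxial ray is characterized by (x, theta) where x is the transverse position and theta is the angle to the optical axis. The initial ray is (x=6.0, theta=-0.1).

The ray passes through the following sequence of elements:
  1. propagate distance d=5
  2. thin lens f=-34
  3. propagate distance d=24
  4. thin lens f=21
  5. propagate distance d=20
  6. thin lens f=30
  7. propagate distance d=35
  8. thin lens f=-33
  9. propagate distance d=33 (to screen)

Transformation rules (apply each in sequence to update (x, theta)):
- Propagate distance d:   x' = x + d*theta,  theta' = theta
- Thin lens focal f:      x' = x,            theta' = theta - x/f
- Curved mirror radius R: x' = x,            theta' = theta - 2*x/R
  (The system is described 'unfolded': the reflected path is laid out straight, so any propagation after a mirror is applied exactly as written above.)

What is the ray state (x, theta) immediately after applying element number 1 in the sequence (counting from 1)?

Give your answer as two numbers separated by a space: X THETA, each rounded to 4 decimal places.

Answer: 5.5000 -0.1000

Derivation:
Initial: x=6.0000 theta=-0.1000
After 1 (propagate distance d=5): x=5.5000 theta=-0.1000
Rounded to 4 decimal places: x = 5.5000, theta = -0.1000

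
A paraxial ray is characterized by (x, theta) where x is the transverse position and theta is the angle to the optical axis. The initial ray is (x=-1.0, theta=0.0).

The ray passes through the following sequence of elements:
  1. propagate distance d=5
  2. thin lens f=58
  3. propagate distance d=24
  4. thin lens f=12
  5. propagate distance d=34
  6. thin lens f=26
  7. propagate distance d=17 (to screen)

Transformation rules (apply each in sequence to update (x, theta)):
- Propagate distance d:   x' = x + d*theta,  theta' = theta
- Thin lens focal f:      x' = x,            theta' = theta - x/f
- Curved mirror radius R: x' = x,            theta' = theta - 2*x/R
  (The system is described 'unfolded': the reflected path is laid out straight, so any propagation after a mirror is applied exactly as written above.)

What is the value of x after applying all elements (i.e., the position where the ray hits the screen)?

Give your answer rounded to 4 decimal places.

Initial: x=-1.0000 theta=0.0000
After 1 (propagate distance d=5): x=-1.0000 theta=0.0000
After 2 (thin lens f=58): x=-1.0000 theta=1/58 (≈0.0172)
After 3 (propagate distance d=24): x=-17/29 (≈-0.5862) theta=1/58 (≈0.0172)
After 4 (thin lens f=12): x=-17/29 (≈-0.5862) theta=23/348 (≈0.0661)
After 5 (propagate distance d=34): x=289/174 (≈1.6609) theta=23/348 (≈0.0661)
After 6 (thin lens f=26): x=289/174 (≈1.6609) theta=5/2262 (≈0.0022)
After 7 (propagate distance d=17 (to screen)): x=1921/1131 (≈1.6985) theta=5/2262 (≈0.0022)
Rounded to 4 decimal places: x = 1.6985

Answer: 1.6985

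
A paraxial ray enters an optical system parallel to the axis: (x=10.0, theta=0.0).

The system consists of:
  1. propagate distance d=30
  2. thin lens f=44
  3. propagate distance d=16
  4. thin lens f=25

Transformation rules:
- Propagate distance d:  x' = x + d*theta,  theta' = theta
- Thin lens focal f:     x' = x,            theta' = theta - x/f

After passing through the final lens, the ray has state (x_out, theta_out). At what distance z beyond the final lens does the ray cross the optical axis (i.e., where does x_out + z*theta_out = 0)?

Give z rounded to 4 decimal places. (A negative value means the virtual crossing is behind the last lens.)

Answer: 13.2075

Derivation:
Initial: x=10.0000 theta=0.0000
After 1 (propagate distance d=30): x=10.0000 theta=0.0000
After 2 (thin lens f=44): x=10.0000 theta=-5/22 (≈-0.2273)
After 3 (propagate distance d=16): x=70/11 (≈6.3636) theta=-5/22 (≈-0.2273)
After 4 (thin lens f=25): x=70/11 (≈6.3636) theta=-53/110 (≈-0.4818)
z_focus = -x_out/theta_out = -(70/11)/(-53/110) = 700/53 ≈ 13.2075
Rounded to 4 decimal places: z = 13.2075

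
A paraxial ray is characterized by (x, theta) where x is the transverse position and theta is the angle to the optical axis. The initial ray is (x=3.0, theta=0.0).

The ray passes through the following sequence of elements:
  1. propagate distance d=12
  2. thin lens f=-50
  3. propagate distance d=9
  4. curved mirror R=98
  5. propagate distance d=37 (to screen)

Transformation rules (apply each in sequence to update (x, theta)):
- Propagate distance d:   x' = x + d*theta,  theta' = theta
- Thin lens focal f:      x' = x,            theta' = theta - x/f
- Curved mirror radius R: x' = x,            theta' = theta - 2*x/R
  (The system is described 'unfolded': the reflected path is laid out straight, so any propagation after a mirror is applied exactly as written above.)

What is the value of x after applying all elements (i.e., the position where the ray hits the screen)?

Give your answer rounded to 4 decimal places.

Answer: 3.0869

Derivation:
Initial: x=3.0000 theta=0.0000
After 1 (propagate distance d=12): x=3.0000 theta=0.0000
After 2 (thin lens f=-50): x=3.0000 theta=0.0600
After 3 (propagate distance d=9): x=3.5400 theta=0.0600
After 4 (curved mirror R=98): x=3.5400 theta=-3/245 (≈-0.0122)
After 5 (propagate distance d=37 (to screen)): x=7563/2450 (≈3.0869) theta=-3/245 (≈-0.0122)
Rounded to 4 decimal places: x = 3.0869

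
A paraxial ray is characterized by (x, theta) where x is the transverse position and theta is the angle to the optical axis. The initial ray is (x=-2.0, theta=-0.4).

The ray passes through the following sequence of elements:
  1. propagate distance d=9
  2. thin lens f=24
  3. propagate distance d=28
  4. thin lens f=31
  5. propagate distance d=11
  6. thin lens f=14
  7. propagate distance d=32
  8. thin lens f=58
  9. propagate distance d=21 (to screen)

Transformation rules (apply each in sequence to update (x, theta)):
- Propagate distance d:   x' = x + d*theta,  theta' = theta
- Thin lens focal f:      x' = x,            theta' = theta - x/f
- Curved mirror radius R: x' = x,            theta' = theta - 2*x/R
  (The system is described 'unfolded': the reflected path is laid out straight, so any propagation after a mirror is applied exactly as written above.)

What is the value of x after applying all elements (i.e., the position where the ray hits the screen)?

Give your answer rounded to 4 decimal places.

Answer: 26.4351

Derivation:
Initial: x=-2.0000 theta=-0.4000
After 1 (propagate distance d=9): x=-5.6000 theta=-0.4000
After 2 (thin lens f=24): x=-5.6000 theta=-1/6 (≈-0.1667)
After 3 (propagate distance d=28): x=-154/15 (≈-10.2667) theta=-1/6 (≈-0.1667)
After 4 (thin lens f=31): x=-154/15 (≈-10.2667) theta=51/310 (≈0.1645)
After 5 (propagate distance d=11): x=-1573/186 (≈-8.4570) theta=51/310 (≈0.1645)
After 6 (thin lens f=14): x=-1573/186 (≈-8.4570) theta=10007/13020 (≈0.7686)
After 7 (propagate distance d=32): x=35019/2170 (≈16.1378) theta=10007/13020 (≈0.7686)
After 8 (thin lens f=58): x=35019/2170 (≈16.1378) theta=92573/188790 (≈0.4903)
After 9 (propagate distance d=21 (to screen)): x=831781/31465 (≈26.4351) theta=92573/188790 (≈0.4903)
Rounded to 4 decimal places: x = 26.4351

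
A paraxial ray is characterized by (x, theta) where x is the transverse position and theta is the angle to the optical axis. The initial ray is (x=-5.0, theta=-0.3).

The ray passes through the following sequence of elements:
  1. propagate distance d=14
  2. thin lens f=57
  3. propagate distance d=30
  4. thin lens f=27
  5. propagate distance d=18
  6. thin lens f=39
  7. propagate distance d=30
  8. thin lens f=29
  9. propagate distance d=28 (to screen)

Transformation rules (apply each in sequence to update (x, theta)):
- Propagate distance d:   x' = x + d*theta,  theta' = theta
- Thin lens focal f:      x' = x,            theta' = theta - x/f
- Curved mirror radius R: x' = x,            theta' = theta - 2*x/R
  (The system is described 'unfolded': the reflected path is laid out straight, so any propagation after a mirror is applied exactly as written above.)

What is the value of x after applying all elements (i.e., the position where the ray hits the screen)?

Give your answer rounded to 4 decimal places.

Answer: 15.2729

Derivation:
Initial: x=-5.0000 theta=-0.3000
After 1 (propagate distance d=14): x=-9.2000 theta=-0.3000
After 2 (thin lens f=57): x=-9.2000 theta=-79/570 (≈-0.1386)
After 3 (propagate distance d=30): x=-1269/95 (≈-13.3579) theta=-79/570 (≈-0.1386)
After 4 (thin lens f=27): x=-1269/95 (≈-13.3579) theta=203/570 (≈0.3561)
After 5 (propagate distance d=18): x=-132/19 (≈-6.9474) theta=203/570 (≈0.3561)
After 6 (thin lens f=39): x=-132/19 (≈-6.9474) theta=3959/7410 (≈0.5343)
After 7 (propagate distance d=30): x=2243/247 (≈9.0810) theta=3959/7410 (≈0.5343)
After 8 (thin lens f=29): x=2243/247 (≈9.0810) theta=47521/214890 (≈0.2211)
After 9 (propagate distance d=28 (to screen)): x=1640999/107445 (≈15.2729) theta=47521/214890 (≈0.2211)
Rounded to 4 decimal places: x = 15.2729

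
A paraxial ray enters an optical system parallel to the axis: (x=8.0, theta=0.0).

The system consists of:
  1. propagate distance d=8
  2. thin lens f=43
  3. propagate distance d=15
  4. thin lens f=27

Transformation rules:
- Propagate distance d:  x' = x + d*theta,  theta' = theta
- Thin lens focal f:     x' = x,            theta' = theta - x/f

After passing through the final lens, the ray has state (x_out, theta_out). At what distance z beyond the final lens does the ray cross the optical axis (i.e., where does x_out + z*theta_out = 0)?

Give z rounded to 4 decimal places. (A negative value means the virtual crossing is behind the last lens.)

Initial: x=8.0000 theta=0.0000
After 1 (propagate distance d=8): x=8.0000 theta=0.0000
After 2 (thin lens f=43): x=8.0000 theta=-8/43 (≈-0.1860)
After 3 (propagate distance d=15): x=224/43 (≈5.2093) theta=-8/43 (≈-0.1860)
After 4 (thin lens f=27): x=224/43 (≈5.2093) theta=-440/1161 (≈-0.3790)
z_focus = -x_out/theta_out = -(224/43)/(-440/1161) = 756/55 ≈ 13.7455
Rounded to 4 decimal places: z = 13.7455

Answer: 13.7455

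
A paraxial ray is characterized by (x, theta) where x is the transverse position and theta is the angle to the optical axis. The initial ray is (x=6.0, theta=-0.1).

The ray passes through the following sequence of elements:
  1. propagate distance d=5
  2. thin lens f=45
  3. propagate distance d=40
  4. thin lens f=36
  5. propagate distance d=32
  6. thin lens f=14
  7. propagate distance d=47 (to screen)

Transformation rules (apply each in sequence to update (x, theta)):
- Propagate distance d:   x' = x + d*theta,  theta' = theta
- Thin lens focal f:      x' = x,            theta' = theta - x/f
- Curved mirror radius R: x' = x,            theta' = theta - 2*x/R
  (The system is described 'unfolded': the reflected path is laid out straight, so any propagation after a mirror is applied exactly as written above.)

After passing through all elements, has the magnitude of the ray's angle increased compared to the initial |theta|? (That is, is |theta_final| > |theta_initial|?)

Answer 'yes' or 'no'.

Initial: x=6.0000 theta=-0.1000
After 1 (propagate distance d=5): x=5.5000 theta=-0.1000
After 2 (thin lens f=45): x=5.5000 theta=-2/9 (≈-0.2222)
After 3 (propagate distance d=40): x=-61/18 (≈-3.3889) theta=-2/9 (≈-0.2222)
After 4 (thin lens f=36): x=-61/18 (≈-3.3889) theta=-83/648 (≈-0.1281)
After 5 (propagate distance d=32): x=-1213/162 (≈-7.4877) theta=-83/648 (≈-0.1281)
After 6 (thin lens f=14): x=-1213/162 (≈-7.4877) theta=205/504 (≈0.4067)
After 7 (propagate distance d=47 (to screen)): x=52751/4536 (≈11.6294) theta=205/504 (≈0.4067)
|theta_initial|=0.1000 |theta_final|=205/504 (≈0.4067) -> increased

Answer: yes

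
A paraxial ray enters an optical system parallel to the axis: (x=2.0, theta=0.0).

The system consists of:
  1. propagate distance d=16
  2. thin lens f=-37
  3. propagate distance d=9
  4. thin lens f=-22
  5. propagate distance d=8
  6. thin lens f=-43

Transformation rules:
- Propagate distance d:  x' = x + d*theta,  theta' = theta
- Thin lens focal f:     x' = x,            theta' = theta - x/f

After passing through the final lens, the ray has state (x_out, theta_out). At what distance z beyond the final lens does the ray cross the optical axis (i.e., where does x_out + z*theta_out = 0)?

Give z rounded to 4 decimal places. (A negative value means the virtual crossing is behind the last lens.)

Answer: -14.9348

Derivation:
Initial: x=2.0000 theta=0.0000
After 1 (propagate distance d=16): x=2.0000 theta=0.0000
After 2 (thin lens f=-37): x=2.0000 theta=2/37 (≈0.0541)
After 3 (propagate distance d=9): x=92/37 (≈2.4865) theta=2/37 (≈0.0541)
After 4 (thin lens f=-22): x=92/37 (≈2.4865) theta=68/407 (≈0.1671)
After 5 (propagate distance d=8): x=1556/407 (≈3.8231) theta=68/407 (≈0.1671)
After 6 (thin lens f=-43): x=1556/407 (≈3.8231) theta=4480/17501 (≈0.2560)
z_focus = -x_out/theta_out = -(1556/407)/(4480/17501) = -16727/1120 ≈ -14.9348
Rounded to 4 decimal places: z = -14.9348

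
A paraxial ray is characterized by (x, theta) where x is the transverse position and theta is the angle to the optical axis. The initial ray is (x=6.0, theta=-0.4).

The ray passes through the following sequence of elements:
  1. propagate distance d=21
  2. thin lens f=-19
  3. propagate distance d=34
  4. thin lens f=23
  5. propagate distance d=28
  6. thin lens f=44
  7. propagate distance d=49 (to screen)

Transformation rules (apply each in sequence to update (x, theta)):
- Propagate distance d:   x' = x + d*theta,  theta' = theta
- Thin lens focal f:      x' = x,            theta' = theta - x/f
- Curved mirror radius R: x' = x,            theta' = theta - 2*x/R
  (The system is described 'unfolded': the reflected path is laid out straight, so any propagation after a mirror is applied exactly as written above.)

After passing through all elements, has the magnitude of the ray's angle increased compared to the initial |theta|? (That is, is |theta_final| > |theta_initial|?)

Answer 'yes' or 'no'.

Initial: x=6.0000 theta=-0.4000
After 1 (propagate distance d=21): x=-2.4000 theta=-0.4000
After 2 (thin lens f=-19): x=-2.4000 theta=-10/19 (≈-0.5263)
After 3 (propagate distance d=34): x=-1928/95 (≈-20.2947) theta=-10/19 (≈-0.5263)
After 4 (thin lens f=23): x=-1928/95 (≈-20.2947) theta=778/2185 (≈0.3561)
After 5 (propagate distance d=28): x=-4512/437 (≈-10.3249) theta=778/2185 (≈0.3561)
After 6 (thin lens f=44): x=-4512/437 (≈-10.3249) theta=14198/24035 (≈0.5907)
After 7 (propagate distance d=49 (to screen)): x=447542/24035 (≈18.6204) theta=14198/24035 (≈0.5907)
|theta_initial|=0.4000 |theta_final|=14198/24035 (≈0.5907) -> increased

Answer: yes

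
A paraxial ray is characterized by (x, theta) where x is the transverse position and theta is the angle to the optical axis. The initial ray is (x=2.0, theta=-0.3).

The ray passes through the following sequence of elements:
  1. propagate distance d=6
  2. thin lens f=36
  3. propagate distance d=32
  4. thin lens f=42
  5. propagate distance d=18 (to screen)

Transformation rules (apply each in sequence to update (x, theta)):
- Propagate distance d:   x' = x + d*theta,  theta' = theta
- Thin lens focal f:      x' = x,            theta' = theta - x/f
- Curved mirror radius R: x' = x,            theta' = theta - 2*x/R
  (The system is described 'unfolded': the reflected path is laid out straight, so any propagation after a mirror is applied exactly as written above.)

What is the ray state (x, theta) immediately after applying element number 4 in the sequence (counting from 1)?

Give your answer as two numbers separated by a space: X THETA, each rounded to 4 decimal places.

Initial: x=2.0000 theta=-0.3000
After 1 (propagate distance d=6): x=0.2000 theta=-0.3000
After 2 (thin lens f=36): x=0.2000 theta=-11/36 (≈-0.3056)
After 3 (propagate distance d=32): x=-431/45 (≈-9.5778) theta=-11/36 (≈-0.3056)
After 4 (thin lens f=42): x=-431/45 (≈-9.5778) theta=-293/3780 (≈-0.0775)
Rounded to 4 decimal places: x = -9.5778, theta = -0.0775

Answer: -9.5778 -0.0775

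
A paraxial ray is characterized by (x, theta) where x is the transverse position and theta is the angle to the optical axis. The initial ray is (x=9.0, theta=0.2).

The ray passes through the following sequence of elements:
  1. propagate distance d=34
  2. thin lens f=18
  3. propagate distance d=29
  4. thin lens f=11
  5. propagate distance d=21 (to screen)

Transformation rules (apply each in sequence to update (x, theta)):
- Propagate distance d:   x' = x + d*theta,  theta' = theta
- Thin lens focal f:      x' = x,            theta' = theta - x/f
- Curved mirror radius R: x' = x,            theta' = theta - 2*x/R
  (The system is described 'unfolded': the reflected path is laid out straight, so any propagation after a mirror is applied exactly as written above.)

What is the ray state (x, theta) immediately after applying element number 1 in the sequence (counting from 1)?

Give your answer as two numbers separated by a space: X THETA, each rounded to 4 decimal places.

Initial: x=9.0000 theta=0.2000
After 1 (propagate distance d=34): x=15.8000 theta=0.2000
Rounded to 4 decimal places: x = 15.8000, theta = 0.2000

Answer: 15.8000 0.2000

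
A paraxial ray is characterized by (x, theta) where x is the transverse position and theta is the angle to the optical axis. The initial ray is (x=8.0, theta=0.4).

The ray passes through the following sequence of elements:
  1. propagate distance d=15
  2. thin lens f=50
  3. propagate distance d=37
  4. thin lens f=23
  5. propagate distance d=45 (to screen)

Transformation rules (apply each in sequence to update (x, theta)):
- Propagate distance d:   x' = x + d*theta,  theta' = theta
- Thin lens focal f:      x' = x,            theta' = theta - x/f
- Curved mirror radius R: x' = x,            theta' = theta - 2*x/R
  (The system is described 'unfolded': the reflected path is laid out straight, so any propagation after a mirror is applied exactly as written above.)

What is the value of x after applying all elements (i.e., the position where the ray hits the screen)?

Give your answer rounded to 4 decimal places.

Answer: -12.2383

Derivation:
Initial: x=8.0000 theta=0.4000
After 1 (propagate distance d=15): x=14.0000 theta=0.4000
After 2 (thin lens f=50): x=14.0000 theta=0.1200
After 3 (propagate distance d=37): x=18.4400 theta=0.1200
After 4 (thin lens f=23): x=18.4400 theta=-392/575 (≈-0.6817)
After 5 (propagate distance d=45 (to screen)): x=-7037/575 (≈-12.2383) theta=-392/575 (≈-0.6817)
Rounded to 4 decimal places: x = -12.2383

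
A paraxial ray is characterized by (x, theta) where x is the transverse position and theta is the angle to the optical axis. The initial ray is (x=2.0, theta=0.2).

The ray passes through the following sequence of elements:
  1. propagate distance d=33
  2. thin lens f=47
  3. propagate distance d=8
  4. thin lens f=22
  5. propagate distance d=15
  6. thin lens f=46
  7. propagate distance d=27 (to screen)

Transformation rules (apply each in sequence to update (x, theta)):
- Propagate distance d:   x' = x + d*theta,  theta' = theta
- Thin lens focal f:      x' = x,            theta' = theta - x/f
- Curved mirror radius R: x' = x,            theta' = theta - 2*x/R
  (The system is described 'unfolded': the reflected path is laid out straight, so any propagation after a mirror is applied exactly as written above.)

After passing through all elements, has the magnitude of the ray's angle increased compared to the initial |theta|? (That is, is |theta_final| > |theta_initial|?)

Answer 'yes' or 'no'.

Answer: yes

Derivation:
Initial: x=2.0000 theta=0.2000
After 1 (propagate distance d=33): x=8.6000 theta=0.2000
After 2 (thin lens f=47): x=8.6000 theta=4/235 (≈0.0170)
After 3 (propagate distance d=8): x=2053/235 (≈8.7362) theta=4/235 (≈0.0170)
After 4 (thin lens f=22): x=2053/235 (≈8.7362) theta=-393/1034 (≈-0.3801)
After 5 (propagate distance d=15): x=15691/5170 (≈3.0350) theta=-393/1034 (≈-0.3801)
After 6 (thin lens f=46): x=15691/5170 (≈3.0350) theta=-106081/237820 (≈-0.4461)
After 7 (propagate distance d=27 (to screen)): x=-45583/5060 (≈-9.0085) theta=-106081/237820 (≈-0.4461)
|theta_initial|=0.2000 |theta_final|=106081/237820 (≈0.4461) -> increased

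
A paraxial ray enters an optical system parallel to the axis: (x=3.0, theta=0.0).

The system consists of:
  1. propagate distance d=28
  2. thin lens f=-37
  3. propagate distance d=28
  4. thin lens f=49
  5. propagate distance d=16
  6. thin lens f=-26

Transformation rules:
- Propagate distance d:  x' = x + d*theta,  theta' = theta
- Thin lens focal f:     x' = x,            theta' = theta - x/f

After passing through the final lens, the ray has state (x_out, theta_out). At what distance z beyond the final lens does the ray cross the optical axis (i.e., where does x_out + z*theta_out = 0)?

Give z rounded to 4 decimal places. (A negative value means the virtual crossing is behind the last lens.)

Answer: -30.3040

Derivation:
Initial: x=3.0000 theta=0.0000
After 1 (propagate distance d=28): x=3.0000 theta=0.0000
After 2 (thin lens f=-37): x=3.0000 theta=3/37 (≈0.0811)
After 3 (propagate distance d=28): x=195/37 (≈5.2703) theta=3/37 (≈0.0811)
After 4 (thin lens f=49): x=195/37 (≈5.2703) theta=-48/1813 (≈-0.0265)
After 5 (propagate distance d=16): x=8787/1813 (≈4.8467) theta=-48/1813 (≈-0.0265)
After 6 (thin lens f=-26): x=8787/1813 (≈4.8467) theta=1077/6734 (≈0.1599)
z_focus = -x_out/theta_out = -(8787/1813)/(1077/6734) = -76154/2513 ≈ -30.3040
Rounded to 4 decimal places: z = -30.3040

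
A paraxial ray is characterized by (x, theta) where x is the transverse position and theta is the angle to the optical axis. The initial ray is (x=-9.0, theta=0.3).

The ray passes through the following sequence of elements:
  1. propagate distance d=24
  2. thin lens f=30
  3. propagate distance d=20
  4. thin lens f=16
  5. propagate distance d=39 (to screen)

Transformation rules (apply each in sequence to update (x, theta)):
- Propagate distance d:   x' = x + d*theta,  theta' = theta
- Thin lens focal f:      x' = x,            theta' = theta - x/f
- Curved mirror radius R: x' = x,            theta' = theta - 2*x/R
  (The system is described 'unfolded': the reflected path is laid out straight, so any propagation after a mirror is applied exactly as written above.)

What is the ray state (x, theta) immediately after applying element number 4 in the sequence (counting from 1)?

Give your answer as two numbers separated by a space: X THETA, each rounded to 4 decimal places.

Initial: x=-9.0000 theta=0.3000
After 1 (propagate distance d=24): x=-1.8000 theta=0.3000
After 2 (thin lens f=30): x=-1.8000 theta=0.3600
After 3 (propagate distance d=20): x=5.4000 theta=0.3600
After 4 (thin lens f=16): x=5.4000 theta=0.0225
Rounded to 4 decimal places: x = 5.4000, theta = 0.0225

Answer: 5.4000 0.0225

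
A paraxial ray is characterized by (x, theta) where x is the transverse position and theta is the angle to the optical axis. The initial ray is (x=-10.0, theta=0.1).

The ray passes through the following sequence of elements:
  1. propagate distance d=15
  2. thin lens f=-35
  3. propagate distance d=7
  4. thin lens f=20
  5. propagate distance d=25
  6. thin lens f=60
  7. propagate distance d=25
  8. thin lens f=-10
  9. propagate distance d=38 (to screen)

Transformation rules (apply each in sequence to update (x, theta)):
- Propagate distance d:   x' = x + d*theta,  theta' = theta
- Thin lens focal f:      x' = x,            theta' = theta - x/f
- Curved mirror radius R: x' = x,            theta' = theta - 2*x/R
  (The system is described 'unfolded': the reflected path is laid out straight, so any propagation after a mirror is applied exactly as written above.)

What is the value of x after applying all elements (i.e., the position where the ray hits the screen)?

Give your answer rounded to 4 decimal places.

Initial: x=-10.0000 theta=0.1000
After 1 (propagate distance d=15): x=-8.5000 theta=0.1000
After 2 (thin lens f=-35): x=-8.5000 theta=-1/7 (≈-0.1429)
After 3 (propagate distance d=7): x=-9.5000 theta=-1/7 (≈-0.1429)
After 4 (thin lens f=20): x=-9.5000 theta=93/280 (≈0.3321)
After 5 (propagate distance d=25): x=-67/56 (≈-1.1964) theta=93/280 (≈0.3321)
After 6 (thin lens f=60): x=-67/56 (≈-1.1964) theta=169/480 (≈0.3521)
After 7 (propagate distance d=25): x=5111/672 (≈7.6057) theta=169/480 (≈0.3521)
After 8 (thin lens f=-10): x=5111/672 (≈7.6057) theta=7477/6720 (≈1.1126)
After 9 (propagate distance d=38 (to screen)): x=83809/1680 (≈49.8863) theta=7477/6720 (≈1.1126)
Rounded to 4 decimal places: x = 49.8863

Answer: 49.8863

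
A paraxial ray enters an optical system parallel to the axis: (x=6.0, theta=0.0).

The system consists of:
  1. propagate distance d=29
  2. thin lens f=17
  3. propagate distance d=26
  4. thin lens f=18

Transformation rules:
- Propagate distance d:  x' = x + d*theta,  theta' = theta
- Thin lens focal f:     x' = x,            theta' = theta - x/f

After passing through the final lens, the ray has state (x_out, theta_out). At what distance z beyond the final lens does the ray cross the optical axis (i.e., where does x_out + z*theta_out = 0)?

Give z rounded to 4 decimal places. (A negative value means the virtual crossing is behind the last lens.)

Answer: -18.0000

Derivation:
Initial: x=6.0000 theta=0.0000
After 1 (propagate distance d=29): x=6.0000 theta=0.0000
After 2 (thin lens f=17): x=6.0000 theta=-6/17 (≈-0.3529)
After 3 (propagate distance d=26): x=-54/17 (≈-3.1765) theta=-6/17 (≈-0.3529)
After 4 (thin lens f=18): x=-54/17 (≈-3.1765) theta=-3/17 (≈-0.1765)
z_focus = -x_out/theta_out = -(-54/17)/(-3/17) = -18.0000
Rounded to 4 decimal places: z = -18.0000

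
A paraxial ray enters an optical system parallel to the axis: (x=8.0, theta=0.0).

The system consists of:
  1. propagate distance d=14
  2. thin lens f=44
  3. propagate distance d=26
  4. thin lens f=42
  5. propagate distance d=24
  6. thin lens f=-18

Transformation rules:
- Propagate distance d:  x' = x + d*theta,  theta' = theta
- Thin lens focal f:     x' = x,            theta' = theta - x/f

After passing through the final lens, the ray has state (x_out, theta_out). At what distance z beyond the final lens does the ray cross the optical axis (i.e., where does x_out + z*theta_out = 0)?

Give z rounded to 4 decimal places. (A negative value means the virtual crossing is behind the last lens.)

Answer: -6.9796

Derivation:
Initial: x=8.0000 theta=0.0000
After 1 (propagate distance d=14): x=8.0000 theta=0.0000
After 2 (thin lens f=44): x=8.0000 theta=-2/11 (≈-0.1818)
After 3 (propagate distance d=26): x=36/11 (≈3.2727) theta=-2/11 (≈-0.1818)
After 4 (thin lens f=42): x=36/11 (≈3.2727) theta=-20/77 (≈-0.2597)
After 5 (propagate distance d=24): x=-228/77 (≈-2.9610) theta=-20/77 (≈-0.2597)
After 6 (thin lens f=-18): x=-228/77 (≈-2.9610) theta=-14/33 (≈-0.4242)
z_focus = -x_out/theta_out = -(-228/77)/(-14/33) = -342/49 ≈ -6.9796
Rounded to 4 decimal places: z = -6.9796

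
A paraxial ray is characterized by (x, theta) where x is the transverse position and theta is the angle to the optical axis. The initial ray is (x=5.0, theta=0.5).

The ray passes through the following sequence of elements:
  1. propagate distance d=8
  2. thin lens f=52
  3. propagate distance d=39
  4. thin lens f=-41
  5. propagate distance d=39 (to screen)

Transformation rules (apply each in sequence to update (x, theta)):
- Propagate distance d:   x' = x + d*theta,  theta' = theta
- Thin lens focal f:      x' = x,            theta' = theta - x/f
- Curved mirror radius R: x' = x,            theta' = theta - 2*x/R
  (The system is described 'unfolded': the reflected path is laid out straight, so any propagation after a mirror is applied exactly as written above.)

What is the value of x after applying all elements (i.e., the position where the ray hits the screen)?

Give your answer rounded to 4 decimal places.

Initial: x=5.0000 theta=0.5000
After 1 (propagate distance d=8): x=9.0000 theta=0.5000
After 2 (thin lens f=52): x=9.0000 theta=17/52 (≈0.3269)
After 3 (propagate distance d=39): x=21.7500 theta=17/52 (≈0.3269)
After 4 (thin lens f=-41): x=21.7500 theta=457/533 (≈0.8574)
After 5 (propagate distance d=39 (to screen)): x=9051/164 (≈55.1890) theta=457/533 (≈0.8574)
Rounded to 4 decimal places: x = 55.1890

Answer: 55.1890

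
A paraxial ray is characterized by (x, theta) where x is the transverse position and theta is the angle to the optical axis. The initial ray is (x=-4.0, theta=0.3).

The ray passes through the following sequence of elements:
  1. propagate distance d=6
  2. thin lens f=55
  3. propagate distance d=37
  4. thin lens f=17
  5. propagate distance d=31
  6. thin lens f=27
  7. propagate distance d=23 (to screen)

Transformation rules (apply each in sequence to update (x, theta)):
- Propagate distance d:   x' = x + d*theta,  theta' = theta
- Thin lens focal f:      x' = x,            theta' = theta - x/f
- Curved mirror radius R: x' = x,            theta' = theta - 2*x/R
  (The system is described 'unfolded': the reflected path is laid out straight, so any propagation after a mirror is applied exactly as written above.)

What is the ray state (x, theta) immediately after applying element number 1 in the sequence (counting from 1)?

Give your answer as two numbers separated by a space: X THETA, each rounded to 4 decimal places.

Answer: -2.2000 0.3000

Derivation:
Initial: x=-4.0000 theta=0.3000
After 1 (propagate distance d=6): x=-2.2000 theta=0.3000
Rounded to 4 decimal places: x = -2.2000, theta = 0.3000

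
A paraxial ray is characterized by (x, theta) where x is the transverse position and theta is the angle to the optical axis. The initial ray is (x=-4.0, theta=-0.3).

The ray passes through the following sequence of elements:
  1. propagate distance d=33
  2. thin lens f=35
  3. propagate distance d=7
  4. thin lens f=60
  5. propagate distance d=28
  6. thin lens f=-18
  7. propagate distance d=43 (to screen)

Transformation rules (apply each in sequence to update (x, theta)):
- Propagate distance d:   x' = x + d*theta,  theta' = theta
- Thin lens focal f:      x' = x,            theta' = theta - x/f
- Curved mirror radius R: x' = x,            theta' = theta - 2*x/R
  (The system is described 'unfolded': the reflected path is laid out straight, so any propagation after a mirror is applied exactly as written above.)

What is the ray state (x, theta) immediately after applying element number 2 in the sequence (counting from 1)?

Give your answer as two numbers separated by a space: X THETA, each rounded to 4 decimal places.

Initial: x=-4.0000 theta=-0.3000
After 1 (propagate distance d=33): x=-13.9000 theta=-0.3000
After 2 (thin lens f=35): x=-13.9000 theta=17/175 (≈0.0971)
Rounded to 4 decimal places: x = -13.9000, theta = 0.0971

Answer: -13.9000 0.0971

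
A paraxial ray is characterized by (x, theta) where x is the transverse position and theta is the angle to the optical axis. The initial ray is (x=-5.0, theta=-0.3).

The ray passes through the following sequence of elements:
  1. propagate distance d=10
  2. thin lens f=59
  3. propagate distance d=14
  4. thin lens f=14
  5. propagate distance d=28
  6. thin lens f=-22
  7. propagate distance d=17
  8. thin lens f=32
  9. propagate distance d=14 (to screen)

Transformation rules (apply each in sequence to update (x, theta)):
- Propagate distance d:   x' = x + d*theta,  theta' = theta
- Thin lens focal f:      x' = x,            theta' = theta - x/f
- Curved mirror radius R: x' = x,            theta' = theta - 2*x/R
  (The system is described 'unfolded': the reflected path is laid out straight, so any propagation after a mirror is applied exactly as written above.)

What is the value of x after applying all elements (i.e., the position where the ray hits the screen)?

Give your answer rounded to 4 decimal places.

Answer: 22.7726

Derivation:
Initial: x=-5.0000 theta=-0.3000
After 1 (propagate distance d=10): x=-8.0000 theta=-0.3000
After 2 (thin lens f=59): x=-8.0000 theta=-97/590 (≈-0.1644)
After 3 (propagate distance d=14): x=-3039/295 (≈-10.3017) theta=-97/590 (≈-0.1644)
After 4 (thin lens f=14): x=-3039/295 (≈-10.3017) theta=4/7 (≈0.5714)
After 5 (propagate distance d=28): x=1681/295 (≈5.6983) theta=4/7 (≈0.5714)
After 6 (thin lens f=-22): x=1681/295 (≈5.6983) theta=37727/45430 (≈0.8304)
After 7 (propagate distance d=17): x=900233/45430 (≈19.8158) theta=37727/45430 (≈0.8304)
After 8 (thin lens f=32): x=900233/45430 (≈19.8158) theta=307031/1453760 (≈0.2112)
After 9 (propagate distance d=14 (to screen)): x=3310589/145376 (≈22.7726) theta=307031/1453760 (≈0.2112)
Rounded to 4 decimal places: x = 22.7726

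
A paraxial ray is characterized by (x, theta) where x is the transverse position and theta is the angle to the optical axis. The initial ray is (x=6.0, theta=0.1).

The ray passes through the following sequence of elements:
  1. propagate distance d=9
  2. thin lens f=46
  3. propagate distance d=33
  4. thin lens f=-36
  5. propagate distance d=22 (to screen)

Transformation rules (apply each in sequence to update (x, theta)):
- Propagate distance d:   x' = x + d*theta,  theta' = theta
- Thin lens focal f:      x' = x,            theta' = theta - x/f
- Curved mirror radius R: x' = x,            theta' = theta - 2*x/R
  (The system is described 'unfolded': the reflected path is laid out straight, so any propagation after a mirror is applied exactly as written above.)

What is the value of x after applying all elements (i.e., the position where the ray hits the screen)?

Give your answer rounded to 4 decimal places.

Answer: 7.3583

Derivation:
Initial: x=6.0000 theta=0.1000
After 1 (propagate distance d=9): x=6.9000 theta=0.1000
After 2 (thin lens f=46): x=6.9000 theta=-0.0500
After 3 (propagate distance d=33): x=5.2500 theta=-0.0500
After 4 (thin lens f=-36): x=5.2500 theta=23/240 (≈0.0958)
After 5 (propagate distance d=22 (to screen)): x=883/120 (≈7.3583) theta=23/240 (≈0.0958)
Rounded to 4 decimal places: x = 7.3583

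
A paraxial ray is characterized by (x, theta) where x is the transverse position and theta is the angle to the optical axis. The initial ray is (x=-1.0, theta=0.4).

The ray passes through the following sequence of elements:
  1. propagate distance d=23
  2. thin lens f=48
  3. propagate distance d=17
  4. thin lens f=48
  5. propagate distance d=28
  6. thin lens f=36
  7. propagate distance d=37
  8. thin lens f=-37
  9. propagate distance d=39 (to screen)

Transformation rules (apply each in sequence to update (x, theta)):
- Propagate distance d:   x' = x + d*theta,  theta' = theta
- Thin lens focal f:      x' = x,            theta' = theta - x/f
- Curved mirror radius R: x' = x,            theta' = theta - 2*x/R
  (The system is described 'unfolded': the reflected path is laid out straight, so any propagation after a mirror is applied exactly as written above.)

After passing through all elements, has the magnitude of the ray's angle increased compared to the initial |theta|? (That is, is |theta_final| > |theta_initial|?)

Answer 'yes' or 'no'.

Initial: x=-1.0000 theta=0.4000
After 1 (propagate distance d=23): x=8.2000 theta=0.4000
After 2 (thin lens f=48): x=8.2000 theta=11/48 (≈0.2292)
After 3 (propagate distance d=17): x=2903/240 (≈12.0958) theta=11/48 (≈0.2292)
After 4 (thin lens f=48): x=2903/240 (≈12.0958) theta=-263/11520 (≈-0.0228)
After 5 (propagate distance d=28): x=6599/576 (≈11.4566) theta=-263/11520 (≈-0.0228)
After 6 (thin lens f=36): x=6599/576 (≈11.4566) theta=-17681/51840 (≈-0.3411)
After 7 (propagate distance d=37): x=-60287/51840 (≈-1.1629) theta=-17681/51840 (≈-0.3411)
After 8 (thin lens f=-37): x=-60287/51840 (≈-1.1629) theta=-178621/479520 (≈-0.3725)
After 9 (propagate distance d=39 (to screen)): x=-6019099/383616 (≈-15.6904) theta=-178621/479520 (≈-0.3725)
|theta_initial|=0.4000 |theta_final|=178621/479520 (≈0.3725) -> not increased

Answer: no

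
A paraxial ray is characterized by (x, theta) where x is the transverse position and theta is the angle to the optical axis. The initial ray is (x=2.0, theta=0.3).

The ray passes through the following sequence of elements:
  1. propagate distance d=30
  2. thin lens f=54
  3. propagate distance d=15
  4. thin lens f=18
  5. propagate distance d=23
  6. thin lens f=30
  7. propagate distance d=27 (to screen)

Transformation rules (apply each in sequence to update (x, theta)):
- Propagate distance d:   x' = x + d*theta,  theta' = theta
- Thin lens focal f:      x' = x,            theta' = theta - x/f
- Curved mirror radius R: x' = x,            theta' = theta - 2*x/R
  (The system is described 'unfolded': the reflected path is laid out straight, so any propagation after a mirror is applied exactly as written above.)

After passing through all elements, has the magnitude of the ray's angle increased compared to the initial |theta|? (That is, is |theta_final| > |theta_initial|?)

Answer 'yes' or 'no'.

Answer: yes

Derivation:
Initial: x=2.0000 theta=0.3000
After 1 (propagate distance d=30): x=11.0000 theta=0.3000
After 2 (thin lens f=54): x=11.0000 theta=13/135 (≈0.0963)
After 3 (propagate distance d=15): x=112/9 (≈12.4444) theta=13/135 (≈0.0963)
After 4 (thin lens f=18): x=112/9 (≈12.4444) theta=-241/405 (≈-0.5951)
After 5 (propagate distance d=23): x=-503/405 (≈-1.2420) theta=-241/405 (≈-0.5951)
After 6 (thin lens f=30): x=-503/405 (≈-1.2420) theta=-6727/12150 (≈-0.5537)
After 7 (propagate distance d=27 (to screen)): x=-65573/4050 (≈-16.1909) theta=-6727/12150 (≈-0.5537)
|theta_initial|=0.3000 |theta_final|=6727/12150 (≈0.5537) -> increased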